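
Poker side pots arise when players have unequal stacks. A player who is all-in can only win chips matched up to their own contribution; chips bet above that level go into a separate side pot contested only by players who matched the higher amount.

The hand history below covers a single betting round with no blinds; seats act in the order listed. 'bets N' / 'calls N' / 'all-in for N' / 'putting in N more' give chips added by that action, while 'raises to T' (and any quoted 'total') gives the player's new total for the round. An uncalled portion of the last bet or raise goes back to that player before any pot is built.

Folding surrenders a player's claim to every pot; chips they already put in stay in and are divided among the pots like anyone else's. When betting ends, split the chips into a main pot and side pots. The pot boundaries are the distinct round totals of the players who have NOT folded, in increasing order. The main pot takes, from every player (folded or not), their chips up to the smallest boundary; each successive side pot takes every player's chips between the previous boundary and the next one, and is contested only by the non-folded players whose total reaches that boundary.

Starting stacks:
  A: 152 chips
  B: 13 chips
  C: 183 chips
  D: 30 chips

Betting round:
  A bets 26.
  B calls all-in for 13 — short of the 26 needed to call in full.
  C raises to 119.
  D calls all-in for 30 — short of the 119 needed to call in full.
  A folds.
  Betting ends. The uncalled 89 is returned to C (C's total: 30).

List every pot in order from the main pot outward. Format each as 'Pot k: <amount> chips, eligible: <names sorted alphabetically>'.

Contributions (after 89 returned to C): A=26, B=13, C=30, D=30
Folded: A
Pot levels (distinct totals of non-folded players): 13, 30
Layer 1-13: 13 each from A, B, C, D = 13*4 = 52 chips; eligible B, C, D
Layer 14-30: A 13 + C 17 + D 17 = 47 chips; eligible C, D

Pot 1: 52 chips, eligible: B, C, D
Pot 2: 47 chips, eligible: C, D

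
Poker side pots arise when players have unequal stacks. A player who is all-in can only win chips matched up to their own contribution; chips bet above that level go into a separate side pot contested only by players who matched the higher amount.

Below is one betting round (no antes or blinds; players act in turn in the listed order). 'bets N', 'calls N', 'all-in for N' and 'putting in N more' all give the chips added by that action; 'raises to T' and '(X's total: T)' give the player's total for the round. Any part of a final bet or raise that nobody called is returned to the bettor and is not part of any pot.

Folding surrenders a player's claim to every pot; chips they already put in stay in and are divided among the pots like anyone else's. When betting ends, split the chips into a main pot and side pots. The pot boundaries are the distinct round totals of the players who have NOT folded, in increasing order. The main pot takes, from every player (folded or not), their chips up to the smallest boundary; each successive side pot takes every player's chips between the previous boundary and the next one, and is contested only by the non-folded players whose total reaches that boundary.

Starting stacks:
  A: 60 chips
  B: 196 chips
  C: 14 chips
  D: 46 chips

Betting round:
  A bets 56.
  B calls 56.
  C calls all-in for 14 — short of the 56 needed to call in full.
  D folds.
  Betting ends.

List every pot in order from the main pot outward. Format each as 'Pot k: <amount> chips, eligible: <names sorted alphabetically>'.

Contributions: A=56, B=56, C=14
Folded: D
Pot levels (distinct totals of non-folded players): 14, 56
Layer 1-14: 14 each from A, B, C = 14*3 = 42 chips; eligible A, B, C
Layer 15-56: 42 each from A, B = 42*2 = 84 chips; eligible A, B

Pot 1: 42 chips, eligible: A, B, C
Pot 2: 84 chips, eligible: A, B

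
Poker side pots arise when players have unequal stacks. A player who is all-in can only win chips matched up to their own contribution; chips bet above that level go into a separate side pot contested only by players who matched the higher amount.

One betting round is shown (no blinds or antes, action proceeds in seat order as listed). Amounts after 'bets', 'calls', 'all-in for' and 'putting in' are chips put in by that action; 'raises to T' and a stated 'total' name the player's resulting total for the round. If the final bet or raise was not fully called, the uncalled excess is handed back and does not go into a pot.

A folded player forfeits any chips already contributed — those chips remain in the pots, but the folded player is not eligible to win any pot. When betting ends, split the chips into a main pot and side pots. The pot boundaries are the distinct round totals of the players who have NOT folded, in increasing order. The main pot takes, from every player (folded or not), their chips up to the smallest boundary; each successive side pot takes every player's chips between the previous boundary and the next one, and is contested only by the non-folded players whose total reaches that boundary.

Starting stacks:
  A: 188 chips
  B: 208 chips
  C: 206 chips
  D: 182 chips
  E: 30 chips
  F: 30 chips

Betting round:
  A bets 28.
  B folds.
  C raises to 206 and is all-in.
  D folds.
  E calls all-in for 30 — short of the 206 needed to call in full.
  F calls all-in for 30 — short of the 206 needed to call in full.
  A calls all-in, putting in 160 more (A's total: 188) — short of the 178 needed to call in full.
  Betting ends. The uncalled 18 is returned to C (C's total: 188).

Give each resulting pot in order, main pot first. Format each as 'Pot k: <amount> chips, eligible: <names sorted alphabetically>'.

Contributions (after 18 returned to C): A=188, C=188, E=30, F=30
Folded: B, D
Pot levels (distinct totals of non-folded players): 30, 188
Layer 1-30: 30 each from A, C, E, F = 30*4 = 120 chips; eligible A, C, E, F
Layer 31-188: 158 each from A, C = 158*2 = 316 chips; eligible A, C

Pot 1: 120 chips, eligible: A, C, E, F
Pot 2: 316 chips, eligible: A, C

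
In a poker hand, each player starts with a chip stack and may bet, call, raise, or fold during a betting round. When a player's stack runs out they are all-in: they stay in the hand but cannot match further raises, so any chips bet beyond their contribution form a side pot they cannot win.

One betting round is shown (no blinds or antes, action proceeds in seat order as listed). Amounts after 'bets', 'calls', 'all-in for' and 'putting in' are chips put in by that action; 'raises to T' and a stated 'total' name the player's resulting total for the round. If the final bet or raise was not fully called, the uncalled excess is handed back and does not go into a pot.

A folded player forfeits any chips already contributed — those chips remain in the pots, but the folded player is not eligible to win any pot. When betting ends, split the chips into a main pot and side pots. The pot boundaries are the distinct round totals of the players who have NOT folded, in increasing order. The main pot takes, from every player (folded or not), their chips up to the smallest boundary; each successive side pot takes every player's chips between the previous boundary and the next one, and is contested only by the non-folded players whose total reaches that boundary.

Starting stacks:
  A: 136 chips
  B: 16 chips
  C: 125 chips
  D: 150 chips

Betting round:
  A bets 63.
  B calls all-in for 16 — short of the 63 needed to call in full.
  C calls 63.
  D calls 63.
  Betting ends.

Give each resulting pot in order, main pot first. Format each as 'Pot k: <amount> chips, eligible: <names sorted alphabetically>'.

Contributions: A=63, B=16, C=63, D=63
Pot levels (distinct totals of non-folded players): 16, 63
Layer 1-16: 16 each from A, B, C, D = 16*4 = 64 chips; eligible A, B, C, D
Layer 17-63: 47 each from A, C, D = 47*3 = 141 chips; eligible A, C, D

Pot 1: 64 chips, eligible: A, B, C, D
Pot 2: 141 chips, eligible: A, C, D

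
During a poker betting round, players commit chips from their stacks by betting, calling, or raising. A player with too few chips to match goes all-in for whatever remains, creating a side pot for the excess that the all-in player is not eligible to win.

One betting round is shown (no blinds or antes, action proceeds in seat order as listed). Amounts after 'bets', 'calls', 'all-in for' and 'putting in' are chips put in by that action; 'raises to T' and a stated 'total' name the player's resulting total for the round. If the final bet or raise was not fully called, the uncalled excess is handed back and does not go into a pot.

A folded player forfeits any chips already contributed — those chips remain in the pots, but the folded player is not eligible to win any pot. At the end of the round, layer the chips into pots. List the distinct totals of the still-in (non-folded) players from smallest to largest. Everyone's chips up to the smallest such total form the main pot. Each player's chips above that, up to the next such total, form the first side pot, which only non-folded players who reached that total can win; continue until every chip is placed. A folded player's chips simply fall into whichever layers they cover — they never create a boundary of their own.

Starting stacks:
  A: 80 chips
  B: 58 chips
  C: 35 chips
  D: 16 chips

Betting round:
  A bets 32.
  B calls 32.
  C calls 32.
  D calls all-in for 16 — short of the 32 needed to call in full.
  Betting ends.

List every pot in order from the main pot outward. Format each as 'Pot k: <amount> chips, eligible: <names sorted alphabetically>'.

Contributions: A=32, B=32, C=32, D=16
Pot levels (distinct totals of non-folded players): 16, 32
Layer 1-16: 16 each from A, B, C, D = 16*4 = 64 chips; eligible A, B, C, D
Layer 17-32: 16 each from A, B, C = 16*3 = 48 chips; eligible A, B, C

Pot 1: 64 chips, eligible: A, B, C, D
Pot 2: 48 chips, eligible: A, B, C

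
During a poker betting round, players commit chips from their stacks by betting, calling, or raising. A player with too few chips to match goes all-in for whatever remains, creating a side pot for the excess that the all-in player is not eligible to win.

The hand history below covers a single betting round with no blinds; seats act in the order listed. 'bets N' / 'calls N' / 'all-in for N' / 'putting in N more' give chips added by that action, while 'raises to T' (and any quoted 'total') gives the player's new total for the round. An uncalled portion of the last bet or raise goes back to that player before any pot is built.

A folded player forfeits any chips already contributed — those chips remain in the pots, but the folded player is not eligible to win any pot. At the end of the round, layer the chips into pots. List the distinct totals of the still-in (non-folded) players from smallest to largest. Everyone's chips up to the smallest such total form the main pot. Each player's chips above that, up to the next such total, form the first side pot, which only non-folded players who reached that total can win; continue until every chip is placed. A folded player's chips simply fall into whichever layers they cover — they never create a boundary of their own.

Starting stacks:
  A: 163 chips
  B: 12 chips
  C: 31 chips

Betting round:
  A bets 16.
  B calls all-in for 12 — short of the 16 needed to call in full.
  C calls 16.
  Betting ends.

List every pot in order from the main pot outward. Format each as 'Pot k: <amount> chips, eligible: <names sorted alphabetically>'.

Pot 1: 36 chips, eligible: A, B, C
Pot 2: 8 chips, eligible: A, C

Derivation:
Contributions: A=16, B=12, C=16
Pot levels (distinct totals of non-folded players): 12, 16
Layer 1-12: 12 each from A, B, C = 12*3 = 36 chips; eligible A, B, C
Layer 13-16: 4 each from A, C = 4*2 = 8 chips; eligible A, C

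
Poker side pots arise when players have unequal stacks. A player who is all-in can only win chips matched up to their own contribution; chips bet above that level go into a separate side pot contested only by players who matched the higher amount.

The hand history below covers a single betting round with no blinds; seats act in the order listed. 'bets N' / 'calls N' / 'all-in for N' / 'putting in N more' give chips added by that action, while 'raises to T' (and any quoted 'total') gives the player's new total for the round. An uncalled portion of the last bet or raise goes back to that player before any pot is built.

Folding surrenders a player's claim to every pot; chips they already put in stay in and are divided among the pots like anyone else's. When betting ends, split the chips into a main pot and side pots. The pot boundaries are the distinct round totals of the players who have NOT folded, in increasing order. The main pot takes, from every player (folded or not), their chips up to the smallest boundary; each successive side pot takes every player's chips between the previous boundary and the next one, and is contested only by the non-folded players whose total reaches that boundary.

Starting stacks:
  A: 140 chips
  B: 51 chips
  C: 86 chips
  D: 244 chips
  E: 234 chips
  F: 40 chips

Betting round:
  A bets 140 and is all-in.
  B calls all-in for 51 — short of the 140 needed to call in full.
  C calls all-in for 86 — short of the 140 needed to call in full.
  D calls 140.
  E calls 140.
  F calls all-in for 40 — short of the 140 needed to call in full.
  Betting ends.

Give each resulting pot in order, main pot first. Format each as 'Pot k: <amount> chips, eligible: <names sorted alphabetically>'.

Pot 1: 240 chips, eligible: A, B, C, D, E, F
Pot 2: 55 chips, eligible: A, B, C, D, E
Pot 3: 140 chips, eligible: A, C, D, E
Pot 4: 162 chips, eligible: A, D, E

Derivation:
Contributions: A=140, B=51, C=86, D=140, E=140, F=40
Pot levels (distinct totals of non-folded players): 40, 51, 86, 140
Layer 1-40: 40 each from A, B, C, D, E, F = 40*6 = 240 chips; eligible A, B, C, D, E, F
Layer 41-51: 11 each from A, B, C, D, E = 11*5 = 55 chips; eligible A, B, C, D, E
Layer 52-86: 35 each from A, C, D, E = 35*4 = 140 chips; eligible A, C, D, E
Layer 87-140: 54 each from A, D, E = 54*3 = 162 chips; eligible A, D, E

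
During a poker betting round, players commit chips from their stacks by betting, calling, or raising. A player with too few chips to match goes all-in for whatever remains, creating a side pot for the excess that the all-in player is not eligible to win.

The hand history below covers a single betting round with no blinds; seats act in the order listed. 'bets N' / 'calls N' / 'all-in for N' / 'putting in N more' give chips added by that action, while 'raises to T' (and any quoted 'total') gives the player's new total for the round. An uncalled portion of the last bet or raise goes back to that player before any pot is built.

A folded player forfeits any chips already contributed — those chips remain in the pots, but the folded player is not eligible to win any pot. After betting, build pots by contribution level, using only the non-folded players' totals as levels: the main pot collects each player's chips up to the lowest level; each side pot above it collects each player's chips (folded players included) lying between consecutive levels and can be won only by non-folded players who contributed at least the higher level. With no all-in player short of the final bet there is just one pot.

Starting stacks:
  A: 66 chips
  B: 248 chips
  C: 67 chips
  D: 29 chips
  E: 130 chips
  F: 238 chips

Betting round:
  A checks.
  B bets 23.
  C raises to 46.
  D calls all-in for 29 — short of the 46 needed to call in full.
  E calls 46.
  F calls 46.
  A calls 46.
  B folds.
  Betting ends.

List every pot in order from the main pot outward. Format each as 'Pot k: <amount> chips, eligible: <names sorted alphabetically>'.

Contributions: A=46, B=23, C=46, D=29, E=46, F=46
Folded: B
Pot levels (distinct totals of non-folded players): 29, 46
Layer 1-29: A 29 + B 23 + C 29 + D 29 + E 29 + F 29 = 168 chips; eligible A, C, D, E, F
Layer 30-46: 17 each from A, C, E, F = 17*4 = 68 chips; eligible A, C, E, F

Pot 1: 168 chips, eligible: A, C, D, E, F
Pot 2: 68 chips, eligible: A, C, E, F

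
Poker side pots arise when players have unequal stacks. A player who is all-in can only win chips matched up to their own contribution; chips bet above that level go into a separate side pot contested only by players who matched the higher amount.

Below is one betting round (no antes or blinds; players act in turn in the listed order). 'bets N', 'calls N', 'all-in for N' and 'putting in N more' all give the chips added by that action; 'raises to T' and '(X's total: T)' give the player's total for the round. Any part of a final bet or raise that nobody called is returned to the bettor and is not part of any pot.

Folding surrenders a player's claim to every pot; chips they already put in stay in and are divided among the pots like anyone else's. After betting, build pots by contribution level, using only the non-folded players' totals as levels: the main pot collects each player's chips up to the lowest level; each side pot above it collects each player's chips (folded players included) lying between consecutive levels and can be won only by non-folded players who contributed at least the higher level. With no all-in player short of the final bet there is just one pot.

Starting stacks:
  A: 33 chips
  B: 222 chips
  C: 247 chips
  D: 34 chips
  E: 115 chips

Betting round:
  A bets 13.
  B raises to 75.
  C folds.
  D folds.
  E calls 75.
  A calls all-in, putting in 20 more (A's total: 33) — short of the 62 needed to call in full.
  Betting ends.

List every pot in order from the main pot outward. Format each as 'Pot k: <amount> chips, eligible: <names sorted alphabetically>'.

Contributions: A=33, B=75, E=75
Folded: C, D
Pot levels (distinct totals of non-folded players): 33, 75
Layer 1-33: 33 each from A, B, E = 33*3 = 99 chips; eligible A, B, E
Layer 34-75: 42 each from B, E = 42*2 = 84 chips; eligible B, E

Pot 1: 99 chips, eligible: A, B, E
Pot 2: 84 chips, eligible: B, E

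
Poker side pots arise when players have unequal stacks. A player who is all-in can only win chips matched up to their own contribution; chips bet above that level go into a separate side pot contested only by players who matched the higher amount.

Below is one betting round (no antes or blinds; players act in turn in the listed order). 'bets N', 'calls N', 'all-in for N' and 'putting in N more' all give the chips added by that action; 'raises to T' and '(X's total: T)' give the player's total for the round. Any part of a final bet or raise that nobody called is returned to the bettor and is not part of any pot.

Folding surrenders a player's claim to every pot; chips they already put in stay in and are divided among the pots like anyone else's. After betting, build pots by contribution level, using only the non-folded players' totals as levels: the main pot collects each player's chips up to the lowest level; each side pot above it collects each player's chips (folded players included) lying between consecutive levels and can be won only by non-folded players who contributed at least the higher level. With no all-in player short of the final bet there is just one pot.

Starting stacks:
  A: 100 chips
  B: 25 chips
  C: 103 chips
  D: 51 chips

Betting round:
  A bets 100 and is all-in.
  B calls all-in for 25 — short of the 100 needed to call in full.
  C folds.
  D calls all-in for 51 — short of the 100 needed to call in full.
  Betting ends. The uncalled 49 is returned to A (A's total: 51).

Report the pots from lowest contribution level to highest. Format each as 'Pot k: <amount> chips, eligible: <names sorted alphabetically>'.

Pot 1: 75 chips, eligible: A, B, D
Pot 2: 52 chips, eligible: A, D

Derivation:
Contributions (after 49 returned to A): A=51, B=25, D=51
Folded: C
Pot levels (distinct totals of non-folded players): 25, 51
Layer 1-25: 25 each from A, B, D = 25*3 = 75 chips; eligible A, B, D
Layer 26-51: 26 each from A, D = 26*2 = 52 chips; eligible A, D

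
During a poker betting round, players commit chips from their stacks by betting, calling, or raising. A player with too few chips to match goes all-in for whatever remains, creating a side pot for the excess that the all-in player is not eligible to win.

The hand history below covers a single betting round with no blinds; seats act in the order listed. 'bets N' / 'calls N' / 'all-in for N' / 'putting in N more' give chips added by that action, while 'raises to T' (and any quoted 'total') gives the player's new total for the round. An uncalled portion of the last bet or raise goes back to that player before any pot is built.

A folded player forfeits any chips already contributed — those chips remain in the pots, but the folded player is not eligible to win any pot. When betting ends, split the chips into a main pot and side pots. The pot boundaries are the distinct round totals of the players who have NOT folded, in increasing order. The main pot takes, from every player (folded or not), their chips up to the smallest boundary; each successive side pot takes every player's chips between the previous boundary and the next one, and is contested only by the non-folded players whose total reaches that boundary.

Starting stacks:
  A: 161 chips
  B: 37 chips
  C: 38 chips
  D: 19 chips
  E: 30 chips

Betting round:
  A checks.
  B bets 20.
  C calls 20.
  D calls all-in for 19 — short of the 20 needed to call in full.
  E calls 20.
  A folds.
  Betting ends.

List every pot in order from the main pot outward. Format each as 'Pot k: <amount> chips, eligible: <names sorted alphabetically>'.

Contributions: B=20, C=20, D=19, E=20
Folded: A
Pot levels (distinct totals of non-folded players): 19, 20
Layer 1-19: 19 each from B, C, D, E = 19*4 = 76 chips; eligible B, C, D, E
Layer 20-20: 1 each from B, C, E = 1*3 = 3 chips; eligible B, C, E

Pot 1: 76 chips, eligible: B, C, D, E
Pot 2: 3 chips, eligible: B, C, E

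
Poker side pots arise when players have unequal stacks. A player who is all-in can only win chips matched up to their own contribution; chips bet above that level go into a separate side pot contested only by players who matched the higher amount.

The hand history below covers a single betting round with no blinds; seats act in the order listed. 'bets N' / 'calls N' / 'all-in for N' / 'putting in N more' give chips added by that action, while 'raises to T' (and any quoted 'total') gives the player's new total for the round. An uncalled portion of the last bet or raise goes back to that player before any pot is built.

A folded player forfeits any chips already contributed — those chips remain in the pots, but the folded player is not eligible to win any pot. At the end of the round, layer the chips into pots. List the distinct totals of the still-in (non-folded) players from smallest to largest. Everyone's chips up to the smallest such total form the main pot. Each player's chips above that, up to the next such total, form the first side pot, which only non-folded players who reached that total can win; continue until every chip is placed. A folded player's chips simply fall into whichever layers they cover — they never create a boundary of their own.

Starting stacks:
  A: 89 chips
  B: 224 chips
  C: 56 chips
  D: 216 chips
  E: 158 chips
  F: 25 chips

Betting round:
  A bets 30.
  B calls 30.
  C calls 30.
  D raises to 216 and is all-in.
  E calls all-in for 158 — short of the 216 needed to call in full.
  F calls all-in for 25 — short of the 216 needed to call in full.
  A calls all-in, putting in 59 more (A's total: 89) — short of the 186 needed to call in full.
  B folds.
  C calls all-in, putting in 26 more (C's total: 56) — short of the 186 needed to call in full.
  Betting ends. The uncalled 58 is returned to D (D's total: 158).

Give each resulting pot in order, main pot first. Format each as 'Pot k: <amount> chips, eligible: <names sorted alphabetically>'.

Pot 1: 150 chips, eligible: A, C, D, E, F
Pot 2: 129 chips, eligible: A, C, D, E
Pot 3: 99 chips, eligible: A, D, E
Pot 4: 138 chips, eligible: D, E

Derivation:
Contributions (after 58 returned to D): A=89, B=30, C=56, D=158, E=158, F=25
Folded: B
Pot levels (distinct totals of non-folded players): 25, 56, 89, 158
Layer 1-25: 25 each from A, B, C, D, E, F = 25*6 = 150 chips; eligible A, C, D, E, F
Layer 26-56: A 31 + B 5 + C 31 + D 31 + E 31 = 129 chips; eligible A, C, D, E
Layer 57-89: 33 each from A, D, E = 33*3 = 99 chips; eligible A, D, E
Layer 90-158: 69 each from D, E = 69*2 = 138 chips; eligible D, E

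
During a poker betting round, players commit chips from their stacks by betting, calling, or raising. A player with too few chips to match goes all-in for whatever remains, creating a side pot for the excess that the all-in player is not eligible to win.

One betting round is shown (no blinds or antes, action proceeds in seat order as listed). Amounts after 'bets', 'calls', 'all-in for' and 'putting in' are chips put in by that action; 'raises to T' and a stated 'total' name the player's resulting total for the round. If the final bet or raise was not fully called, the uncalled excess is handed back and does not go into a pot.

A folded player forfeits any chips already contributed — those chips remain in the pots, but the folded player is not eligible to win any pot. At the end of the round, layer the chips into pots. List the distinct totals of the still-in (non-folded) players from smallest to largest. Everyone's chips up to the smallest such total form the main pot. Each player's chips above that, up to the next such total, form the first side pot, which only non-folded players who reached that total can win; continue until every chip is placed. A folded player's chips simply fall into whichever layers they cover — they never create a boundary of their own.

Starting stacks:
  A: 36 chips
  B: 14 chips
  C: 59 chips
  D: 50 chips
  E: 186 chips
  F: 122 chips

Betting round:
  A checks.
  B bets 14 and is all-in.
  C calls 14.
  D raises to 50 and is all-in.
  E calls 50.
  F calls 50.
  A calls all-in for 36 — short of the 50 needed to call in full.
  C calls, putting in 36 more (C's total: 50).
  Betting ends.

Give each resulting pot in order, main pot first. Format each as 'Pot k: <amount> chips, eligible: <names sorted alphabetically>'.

Contributions: A=36, B=14, C=50, D=50, E=50, F=50
Pot levels (distinct totals of non-folded players): 14, 36, 50
Layer 1-14: 14 each from A, B, C, D, E, F = 14*6 = 84 chips; eligible A, B, C, D, E, F
Layer 15-36: 22 each from A, C, D, E, F = 22*5 = 110 chips; eligible A, C, D, E, F
Layer 37-50: 14 each from C, D, E, F = 14*4 = 56 chips; eligible C, D, E, F

Pot 1: 84 chips, eligible: A, B, C, D, E, F
Pot 2: 110 chips, eligible: A, C, D, E, F
Pot 3: 56 chips, eligible: C, D, E, F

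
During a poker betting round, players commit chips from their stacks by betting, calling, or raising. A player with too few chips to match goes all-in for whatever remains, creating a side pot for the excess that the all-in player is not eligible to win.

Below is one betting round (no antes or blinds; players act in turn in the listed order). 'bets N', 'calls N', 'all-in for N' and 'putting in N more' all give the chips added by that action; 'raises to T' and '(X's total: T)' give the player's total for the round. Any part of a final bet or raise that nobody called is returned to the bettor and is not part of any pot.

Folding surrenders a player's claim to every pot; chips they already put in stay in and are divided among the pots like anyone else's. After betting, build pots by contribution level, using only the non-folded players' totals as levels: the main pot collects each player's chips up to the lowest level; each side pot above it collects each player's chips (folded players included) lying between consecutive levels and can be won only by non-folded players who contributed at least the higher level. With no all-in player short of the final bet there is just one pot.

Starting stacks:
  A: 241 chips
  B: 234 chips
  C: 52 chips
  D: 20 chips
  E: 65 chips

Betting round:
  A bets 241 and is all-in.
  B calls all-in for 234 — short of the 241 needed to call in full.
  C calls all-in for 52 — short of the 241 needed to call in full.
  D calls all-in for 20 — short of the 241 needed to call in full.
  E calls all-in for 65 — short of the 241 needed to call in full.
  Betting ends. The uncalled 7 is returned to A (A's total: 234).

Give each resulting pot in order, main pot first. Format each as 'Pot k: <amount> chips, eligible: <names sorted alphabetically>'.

Pot 1: 100 chips, eligible: A, B, C, D, E
Pot 2: 128 chips, eligible: A, B, C, E
Pot 3: 39 chips, eligible: A, B, E
Pot 4: 338 chips, eligible: A, B

Derivation:
Contributions (after 7 returned to A): A=234, B=234, C=52, D=20, E=65
Pot levels (distinct totals of non-folded players): 20, 52, 65, 234
Layer 1-20: 20 each from A, B, C, D, E = 20*5 = 100 chips; eligible A, B, C, D, E
Layer 21-52: 32 each from A, B, C, E = 32*4 = 128 chips; eligible A, B, C, E
Layer 53-65: 13 each from A, B, E = 13*3 = 39 chips; eligible A, B, E
Layer 66-234: 169 each from A, B = 169*2 = 338 chips; eligible A, B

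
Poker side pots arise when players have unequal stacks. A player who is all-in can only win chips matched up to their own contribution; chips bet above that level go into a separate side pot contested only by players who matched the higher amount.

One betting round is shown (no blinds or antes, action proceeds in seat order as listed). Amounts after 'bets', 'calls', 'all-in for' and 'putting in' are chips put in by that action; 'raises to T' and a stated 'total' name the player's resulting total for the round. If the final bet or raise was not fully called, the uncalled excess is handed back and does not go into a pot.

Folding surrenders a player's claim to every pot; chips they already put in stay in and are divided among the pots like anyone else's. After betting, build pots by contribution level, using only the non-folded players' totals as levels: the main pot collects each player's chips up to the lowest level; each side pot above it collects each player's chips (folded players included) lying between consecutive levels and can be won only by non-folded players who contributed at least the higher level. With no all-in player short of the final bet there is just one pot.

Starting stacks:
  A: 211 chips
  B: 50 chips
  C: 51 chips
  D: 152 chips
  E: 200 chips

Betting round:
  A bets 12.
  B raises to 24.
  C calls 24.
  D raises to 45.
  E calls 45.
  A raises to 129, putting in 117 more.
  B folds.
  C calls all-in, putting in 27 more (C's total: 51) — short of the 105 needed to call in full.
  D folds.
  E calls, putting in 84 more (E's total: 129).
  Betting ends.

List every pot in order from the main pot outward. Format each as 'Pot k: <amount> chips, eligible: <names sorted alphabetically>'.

Pot 1: 222 chips, eligible: A, C, E
Pot 2: 156 chips, eligible: A, E

Derivation:
Contributions: A=129, B=24, C=51, D=45, E=129
Folded: B, D
Pot levels (distinct totals of non-folded players): 51, 129
Layer 1-51: A 51 + B 24 + C 51 + D 45 + E 51 = 222 chips; eligible A, C, E
Layer 52-129: 78 each from A, E = 78*2 = 156 chips; eligible A, E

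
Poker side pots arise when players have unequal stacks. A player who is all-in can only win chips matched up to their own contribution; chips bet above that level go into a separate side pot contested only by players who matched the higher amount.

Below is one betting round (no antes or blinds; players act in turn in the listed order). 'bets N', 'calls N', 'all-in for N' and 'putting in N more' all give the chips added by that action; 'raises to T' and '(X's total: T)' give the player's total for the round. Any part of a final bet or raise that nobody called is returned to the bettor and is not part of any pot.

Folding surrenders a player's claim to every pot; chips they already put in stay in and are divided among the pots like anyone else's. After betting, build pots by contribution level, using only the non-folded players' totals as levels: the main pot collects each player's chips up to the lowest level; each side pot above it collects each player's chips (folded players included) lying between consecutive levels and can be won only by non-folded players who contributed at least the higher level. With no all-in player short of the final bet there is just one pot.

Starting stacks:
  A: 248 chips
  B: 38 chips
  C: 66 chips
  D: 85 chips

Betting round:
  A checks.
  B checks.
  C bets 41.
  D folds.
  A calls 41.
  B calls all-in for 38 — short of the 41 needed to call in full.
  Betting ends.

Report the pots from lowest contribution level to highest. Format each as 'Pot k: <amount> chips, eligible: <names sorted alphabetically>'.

Contributions: A=41, B=38, C=41
Folded: D
Pot levels (distinct totals of non-folded players): 38, 41
Layer 1-38: 38 each from A, B, C = 38*3 = 114 chips; eligible A, B, C
Layer 39-41: 3 each from A, C = 3*2 = 6 chips; eligible A, C

Pot 1: 114 chips, eligible: A, B, C
Pot 2: 6 chips, eligible: A, C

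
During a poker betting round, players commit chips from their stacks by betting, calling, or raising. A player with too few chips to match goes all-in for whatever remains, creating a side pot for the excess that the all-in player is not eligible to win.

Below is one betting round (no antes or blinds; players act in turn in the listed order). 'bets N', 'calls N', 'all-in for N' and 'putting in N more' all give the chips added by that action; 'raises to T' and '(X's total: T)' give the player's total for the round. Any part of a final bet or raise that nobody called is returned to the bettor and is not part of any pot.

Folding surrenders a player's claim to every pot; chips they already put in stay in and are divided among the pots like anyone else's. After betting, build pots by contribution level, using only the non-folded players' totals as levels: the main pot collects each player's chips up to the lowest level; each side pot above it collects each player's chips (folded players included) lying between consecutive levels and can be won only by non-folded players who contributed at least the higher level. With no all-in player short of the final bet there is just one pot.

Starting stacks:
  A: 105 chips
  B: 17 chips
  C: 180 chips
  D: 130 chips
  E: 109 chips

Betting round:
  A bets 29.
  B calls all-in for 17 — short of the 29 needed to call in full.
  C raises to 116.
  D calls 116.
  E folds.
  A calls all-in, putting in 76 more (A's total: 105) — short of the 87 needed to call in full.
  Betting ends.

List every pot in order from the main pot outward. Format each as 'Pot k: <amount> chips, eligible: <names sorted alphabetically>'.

Contributions: A=105, B=17, C=116, D=116
Folded: E
Pot levels (distinct totals of non-folded players): 17, 105, 116
Layer 1-17: 17 each from A, B, C, D = 17*4 = 68 chips; eligible A, B, C, D
Layer 18-105: 88 each from A, C, D = 88*3 = 264 chips; eligible A, C, D
Layer 106-116: 11 each from C, D = 11*2 = 22 chips; eligible C, D

Pot 1: 68 chips, eligible: A, B, C, D
Pot 2: 264 chips, eligible: A, C, D
Pot 3: 22 chips, eligible: C, D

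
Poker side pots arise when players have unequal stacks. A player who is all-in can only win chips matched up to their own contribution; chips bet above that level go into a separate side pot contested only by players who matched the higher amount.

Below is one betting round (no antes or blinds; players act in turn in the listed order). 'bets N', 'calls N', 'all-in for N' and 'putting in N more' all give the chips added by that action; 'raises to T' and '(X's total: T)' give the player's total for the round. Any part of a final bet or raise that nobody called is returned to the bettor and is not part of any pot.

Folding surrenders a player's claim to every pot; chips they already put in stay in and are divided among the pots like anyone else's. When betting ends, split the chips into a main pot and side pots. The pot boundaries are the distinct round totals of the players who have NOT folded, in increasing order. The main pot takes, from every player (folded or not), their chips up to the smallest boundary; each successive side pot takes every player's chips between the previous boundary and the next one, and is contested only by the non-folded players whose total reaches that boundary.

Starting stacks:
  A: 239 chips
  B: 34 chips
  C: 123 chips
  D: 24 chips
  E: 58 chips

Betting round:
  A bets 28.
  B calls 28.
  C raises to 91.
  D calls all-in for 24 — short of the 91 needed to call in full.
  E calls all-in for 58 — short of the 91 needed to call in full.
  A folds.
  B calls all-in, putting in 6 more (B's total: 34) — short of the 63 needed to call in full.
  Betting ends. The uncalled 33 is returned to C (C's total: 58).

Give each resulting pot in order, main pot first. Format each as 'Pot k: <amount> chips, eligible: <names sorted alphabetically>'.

Pot 1: 120 chips, eligible: B, C, D, E
Pot 2: 34 chips, eligible: B, C, E
Pot 3: 48 chips, eligible: C, E

Derivation:
Contributions (after 33 returned to C): A=28, B=34, C=58, D=24, E=58
Folded: A
Pot levels (distinct totals of non-folded players): 24, 34, 58
Layer 1-24: 24 each from A, B, C, D, E = 24*5 = 120 chips; eligible B, C, D, E
Layer 25-34: A 4 + B 10 + C 10 + E 10 = 34 chips; eligible B, C, E
Layer 35-58: 24 each from C, E = 24*2 = 48 chips; eligible C, E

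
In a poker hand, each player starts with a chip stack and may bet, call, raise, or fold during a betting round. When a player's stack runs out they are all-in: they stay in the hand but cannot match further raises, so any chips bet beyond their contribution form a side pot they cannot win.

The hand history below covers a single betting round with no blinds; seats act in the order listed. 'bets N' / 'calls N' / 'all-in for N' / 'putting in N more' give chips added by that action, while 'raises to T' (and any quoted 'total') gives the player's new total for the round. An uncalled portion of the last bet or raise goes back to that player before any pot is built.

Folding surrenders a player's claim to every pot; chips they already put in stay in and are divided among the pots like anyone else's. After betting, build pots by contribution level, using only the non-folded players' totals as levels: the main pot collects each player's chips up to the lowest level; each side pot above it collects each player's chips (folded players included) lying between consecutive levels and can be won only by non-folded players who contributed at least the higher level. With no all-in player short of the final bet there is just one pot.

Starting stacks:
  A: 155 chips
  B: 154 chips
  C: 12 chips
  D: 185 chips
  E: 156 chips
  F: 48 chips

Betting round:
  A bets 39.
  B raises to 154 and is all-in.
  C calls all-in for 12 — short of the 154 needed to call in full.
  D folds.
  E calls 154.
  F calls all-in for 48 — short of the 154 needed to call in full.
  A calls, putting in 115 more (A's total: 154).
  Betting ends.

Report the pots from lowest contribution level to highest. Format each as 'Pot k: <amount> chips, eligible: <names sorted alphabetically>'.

Pot 1: 60 chips, eligible: A, B, C, E, F
Pot 2: 144 chips, eligible: A, B, E, F
Pot 3: 318 chips, eligible: A, B, E

Derivation:
Contributions: A=154, B=154, C=12, E=154, F=48
Folded: D
Pot levels (distinct totals of non-folded players): 12, 48, 154
Layer 1-12: 12 each from A, B, C, E, F = 12*5 = 60 chips; eligible A, B, C, E, F
Layer 13-48: 36 each from A, B, E, F = 36*4 = 144 chips; eligible A, B, E, F
Layer 49-154: 106 each from A, B, E = 106*3 = 318 chips; eligible A, B, E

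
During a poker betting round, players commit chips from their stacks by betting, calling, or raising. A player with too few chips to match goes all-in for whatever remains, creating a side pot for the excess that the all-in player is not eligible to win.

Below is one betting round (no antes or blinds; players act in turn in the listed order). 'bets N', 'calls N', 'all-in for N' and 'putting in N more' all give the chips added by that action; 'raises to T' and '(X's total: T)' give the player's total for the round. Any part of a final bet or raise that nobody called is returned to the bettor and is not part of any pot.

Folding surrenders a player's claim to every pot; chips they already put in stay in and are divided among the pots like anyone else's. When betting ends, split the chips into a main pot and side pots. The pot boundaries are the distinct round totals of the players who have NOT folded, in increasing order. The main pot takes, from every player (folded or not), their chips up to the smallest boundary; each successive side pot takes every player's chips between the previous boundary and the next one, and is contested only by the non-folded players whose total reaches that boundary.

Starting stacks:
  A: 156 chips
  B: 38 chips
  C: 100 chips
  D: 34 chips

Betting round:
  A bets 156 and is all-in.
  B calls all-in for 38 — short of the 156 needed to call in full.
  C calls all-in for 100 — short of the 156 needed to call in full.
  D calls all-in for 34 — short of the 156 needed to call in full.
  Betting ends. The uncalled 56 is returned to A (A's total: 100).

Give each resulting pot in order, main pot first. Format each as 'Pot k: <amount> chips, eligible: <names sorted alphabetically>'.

Contributions (after 56 returned to A): A=100, B=38, C=100, D=34
Pot levels (distinct totals of non-folded players): 34, 38, 100
Layer 1-34: 34 each from A, B, C, D = 34*4 = 136 chips; eligible A, B, C, D
Layer 35-38: 4 each from A, B, C = 4*3 = 12 chips; eligible A, B, C
Layer 39-100: 62 each from A, C = 62*2 = 124 chips; eligible A, C

Pot 1: 136 chips, eligible: A, B, C, D
Pot 2: 12 chips, eligible: A, B, C
Pot 3: 124 chips, eligible: A, C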